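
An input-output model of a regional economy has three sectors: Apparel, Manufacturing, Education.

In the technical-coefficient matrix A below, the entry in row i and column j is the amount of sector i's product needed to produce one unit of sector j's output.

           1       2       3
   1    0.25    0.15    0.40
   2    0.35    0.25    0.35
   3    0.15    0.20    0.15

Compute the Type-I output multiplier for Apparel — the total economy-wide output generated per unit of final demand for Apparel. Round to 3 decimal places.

I − A =
  [   0.75    -0.15    -0.40]
  [  -0.35     0.75    -0.35]
  [  -0.15    -0.20     0.85]
Cofactors of I−A, C_ij = (−1)^(i+j)·(minor ij) (rows/columns in the sector order above):
  C_11 = (0.75)(0.85) − (-0.35)(-0.20) = 0.5675
  C_12 = −[(-0.35)(0.85) − (-0.35)(-0.15)] = 0.3500
  C_13 = (-0.35)(-0.20) − (0.75)(-0.15) = 0.1825
  C_21 = −[(-0.15)(0.85) − (-0.40)(-0.20)] = 0.2075
  C_22 = (0.75)(0.85) − (-0.40)(-0.15) = 0.5775
  C_23 = −[(0.75)(-0.20) − (-0.15)(-0.15)] = 0.1725
  C_31 = (-0.15)(-0.35) − (-0.40)(0.75) = 0.3525
  C_32 = −[(0.75)(-0.35) − (-0.40)(-0.35)] = 0.4025
  C_33 = (0.75)(0.75) − (-0.15)(-0.35) = 0.5100
det(I−A) = Σ_j (I−A)_1j·C_1j = (0.75)(0.5675) + (-0.15)(0.3500) + (-0.40)(0.1825) = 0.300125
adj(I−A) = Cᵀ =
  [ 0.5675   0.2075   0.3525]
  [ 0.3500   0.5775   0.4025]
  [ 0.1825   0.1725   0.5100]
(I − A)⁻¹ = adj(I−A) / det(I−A) ≈
  [   1.8909     0.6914     1.1745]
  [   1.1662     1.9242     1.3411]
  [   0.6081     0.5748     1.6993]
The output multiplier for sector j is the column-j sum of the Leontief inverse (I − A)⁻¹ = adj(I−A) / det(I−A).
Column 1 of adj(I−A): (0.5675, 0.3500, 0.1825); det(I−A) = 0.300125.
m_1 = (0.5675 + 0.3500 + 0.1825) / 0.300125 = 1.10 / 0.300125 ≈ 3.665.

m_1 = 3.665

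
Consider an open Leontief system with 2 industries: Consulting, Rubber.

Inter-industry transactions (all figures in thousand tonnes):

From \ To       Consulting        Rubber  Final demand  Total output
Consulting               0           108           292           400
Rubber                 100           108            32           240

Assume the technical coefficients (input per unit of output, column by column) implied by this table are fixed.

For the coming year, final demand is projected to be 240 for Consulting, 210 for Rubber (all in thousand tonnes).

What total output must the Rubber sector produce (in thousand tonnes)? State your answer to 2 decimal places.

x_2 = 617.14

Technical coefficients a_ij = z_ij / X_j:
  a_11 = 0/400 = 0.00, a_21 = 100/400 = 0.25
  a_12 = 108/240 = 0.45, a_22 = 108/240 = 0.45
I − A =
  [   1.00    -0.45]
  [  -0.25     0.55]
det(I−A) = (1.00)(0.55) − (-0.45)(-0.25) = 0.4375
adj(I−A) = [[0.55, 0.45], [0.25, 1.00]]
(I − A)⁻¹ = adj(I−A) / det(I−A) ≈
  [   1.2571     1.0286]
  [   0.5714     2.2857]
x = (I − A)⁻¹ d = adj(I−A)·d / det(I−A), with det(I−A) = 0.4375:
  x_1 = (0.55·240 + 0.45·210) / 0.4375 = 226.50 / 0.4375 ≈ 517.71
  x_2 = (0.25·240 + 1.00·210) / 0.4375 = 270.00 / 0.4375 ≈ 617.14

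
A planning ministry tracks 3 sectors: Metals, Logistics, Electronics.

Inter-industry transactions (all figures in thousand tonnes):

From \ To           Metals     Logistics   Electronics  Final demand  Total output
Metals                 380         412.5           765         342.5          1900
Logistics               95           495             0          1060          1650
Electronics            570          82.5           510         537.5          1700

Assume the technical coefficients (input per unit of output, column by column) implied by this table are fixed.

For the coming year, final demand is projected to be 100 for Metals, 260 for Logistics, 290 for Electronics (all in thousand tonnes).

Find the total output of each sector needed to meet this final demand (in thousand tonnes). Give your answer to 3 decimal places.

x_1 = 666.493, x_2 = 419.035, x_3 = 729.857

Technical coefficients a_ij = z_ij / X_j:
  a_11 = 380/1900 = 0.20, a_21 = 95/1900 = 0.05, a_31 = 570/1900 = 0.30
  a_12 = 412.5/1650 = 0.25, a_22 = 495/1650 = 0.30, a_32 = 82.5/1650 = 0.05
  a_13 = 765/1700 = 0.45, a_23 = 0/1700 = 0.00, a_33 = 510/1700 = 0.30
I − A =
  [   0.80    -0.25    -0.45]
  [  -0.05     0.70     0.00]
  [  -0.30    -0.05     0.70]
Cofactors of I−A, C_ij = (−1)^(i+j)·(minor ij) (rows/columns in the sector order above):
  C_11 = (0.70)(0.70) − (0.00)(-0.05) = 0.4900
  C_12 = −[(-0.05)(0.70) − (0.00)(-0.30)] = 0.0350
  C_13 = (-0.05)(-0.05) − (0.70)(-0.30) = 0.2125
  C_21 = −[(-0.25)(0.70) − (-0.45)(-0.05)] = 0.1975
  C_22 = (0.80)(0.70) − (-0.45)(-0.30) = 0.4250
  C_23 = −[(0.80)(-0.05) − (-0.25)(-0.30)] = 0.1150
  C_31 = (-0.25)(0.00) − (-0.45)(0.70) = 0.3150
  C_32 = −[(0.80)(0.00) − (-0.45)(-0.05)] = 0.0225
  C_33 = (0.80)(0.70) − (-0.25)(-0.05) = 0.5475
det(I−A) = Σ_j (I−A)_1j·C_1j = (0.80)(0.4900) + (-0.25)(0.0350) + (-0.45)(0.2125) = 0.287625
adj(I−A) = Cᵀ =
  [ 0.4900   0.1975   0.3150]
  [ 0.0350   0.4250   0.0225]
  [ 0.2125   0.1150   0.5475]
(I − A)⁻¹ = adj(I−A) / det(I−A) ≈
  [   1.7036     0.6867     1.0952]
  [   0.1217     1.4776     0.0782]
  [   0.7388     0.3998     1.9035]
x = (I − A)⁻¹ d = adj(I−A)·d / det(I−A), with det(I−A) = 0.287625:
  x_1 = (0.4900·100 + 0.1975·260 + 0.3150·290) / 0.287625 = 191.70 / 0.287625 ≈ 666.493
  x_2 = (0.0350·100 + 0.4250·260 + 0.0225·290) / 0.287625 = 120.525 / 0.287625 ≈ 419.035
  x_3 = (0.2125·100 + 0.1150·260 + 0.5475·290) / 0.287625 = 209.925 / 0.287625 ≈ 729.857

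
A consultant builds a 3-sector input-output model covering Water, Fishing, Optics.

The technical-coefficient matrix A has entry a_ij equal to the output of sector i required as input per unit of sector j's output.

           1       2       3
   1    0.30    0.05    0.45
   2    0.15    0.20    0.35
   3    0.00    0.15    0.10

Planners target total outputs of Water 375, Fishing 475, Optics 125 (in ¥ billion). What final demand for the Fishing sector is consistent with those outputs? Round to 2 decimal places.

I − A =
  [   0.70    -0.05    -0.45]
  [  -0.15     0.80    -0.35]
  [   0.00    -0.15     0.90]
d = (I − A) x:
  d_1 = (+0.70)·375 + (-0.05)·475 + (-0.45)·125 = 182.50
  d_2 = (-0.15)·375 + (+0.80)·475 + (-0.35)·125 = 280.00
  d_3 = (+0.00)·375 + (-0.15)·475 + (+0.90)·125 = 41.25

d_2 = 280.00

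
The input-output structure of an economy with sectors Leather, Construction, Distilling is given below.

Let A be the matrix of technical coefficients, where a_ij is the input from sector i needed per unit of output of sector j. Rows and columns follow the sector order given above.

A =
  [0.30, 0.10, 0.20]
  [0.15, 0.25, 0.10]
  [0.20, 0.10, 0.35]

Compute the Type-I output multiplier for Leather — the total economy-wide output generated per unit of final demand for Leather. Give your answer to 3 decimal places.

I − A =
  [   0.70    -0.10    -0.20]
  [  -0.15     0.75    -0.10]
  [  -0.20    -0.10     0.65]
Cofactors of I−A, C_ij = (−1)^(i+j)·(minor ij) (rows/columns in the sector order above):
  C_11 = (0.75)(0.65) − (-0.10)(-0.10) = 0.4775
  C_12 = −[(-0.15)(0.65) − (-0.10)(-0.20)] = 0.1175
  C_13 = (-0.15)(-0.10) − (0.75)(-0.20) = 0.1650
  C_21 = −[(-0.10)(0.65) − (-0.20)(-0.10)] = 0.0850
  C_22 = (0.70)(0.65) − (-0.20)(-0.20) = 0.4150
  C_23 = −[(0.70)(-0.10) − (-0.10)(-0.20)] = 0.0900
  C_31 = (-0.10)(-0.10) − (-0.20)(0.75) = 0.1600
  C_32 = −[(0.70)(-0.10) − (-0.20)(-0.15)] = 0.1000
  C_33 = (0.70)(0.75) − (-0.10)(-0.15) = 0.5100
det(I−A) = Σ_j (I−A)_1j·C_1j = (0.70)(0.4775) + (-0.10)(0.1175) + (-0.20)(0.1650) = 0.2895
adj(I−A) = Cᵀ =
  [ 0.4775   0.0850   0.1600]
  [ 0.1175   0.4150   0.1000]
  [ 0.1650   0.0900   0.5100]
(I − A)⁻¹ = adj(I−A) / det(I−A) ≈
  [   1.6494     0.2936     0.5527]
  [   0.4059     1.4335     0.3454]
  [   0.5699     0.3109     1.7617]
The output multiplier for sector j is the column-j sum of the Leontief inverse (I − A)⁻¹ = adj(I−A) / det(I−A).
Column L of adj(I−A): (0.4775, 0.1175, 0.1650); det(I−A) = 0.2895.
m_L = (0.4775 + 0.1175 + 0.1650) / 0.2895 = 0.76 / 0.2895 ≈ 2.625.

m_L = 2.625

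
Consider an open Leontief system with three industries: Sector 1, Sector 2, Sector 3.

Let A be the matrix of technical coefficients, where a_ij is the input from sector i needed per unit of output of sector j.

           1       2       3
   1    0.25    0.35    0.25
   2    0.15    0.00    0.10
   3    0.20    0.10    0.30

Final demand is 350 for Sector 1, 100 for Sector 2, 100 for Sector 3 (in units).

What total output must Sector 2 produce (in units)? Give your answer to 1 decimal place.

I − A =
  [   0.75    -0.35    -0.25]
  [  -0.15     1.00    -0.10]
  [  -0.20    -0.10     0.70]
Cofactors of I−A, C_ij = (−1)^(i+j)·(minor ij) (rows/columns in the sector order above):
  C_11 = (1.00)(0.70) − (-0.10)(-0.10) = 0.6900
  C_12 = −[(-0.15)(0.70) − (-0.10)(-0.20)] = 0.1250
  C_13 = (-0.15)(-0.10) − (1.00)(-0.20) = 0.2150
  C_21 = −[(-0.35)(0.70) − (-0.25)(-0.10)] = 0.2700
  C_22 = (0.75)(0.70) − (-0.25)(-0.20) = 0.4750
  C_23 = −[(0.75)(-0.10) − (-0.35)(-0.20)] = 0.1450
  C_31 = (-0.35)(-0.10) − (-0.25)(1.00) = 0.2850
  C_32 = −[(0.75)(-0.10) − (-0.25)(-0.15)] = 0.1125
  C_33 = (0.75)(1.00) − (-0.35)(-0.15) = 0.6975
det(I−A) = Σ_j (I−A)_1j·C_1j = (0.75)(0.6900) + (-0.35)(0.1250) + (-0.25)(0.2150) = 0.4200
adj(I−A) = Cᵀ =
  [ 0.6900   0.2700   0.2850]
  [ 0.1250   0.4750   0.1125]
  [ 0.2150   0.1450   0.6975]
(I − A)⁻¹ = adj(I−A) / det(I−A) ≈
  [   1.6429     0.6429     0.6786]
  [   0.2976     1.1310     0.2679]
  [   0.5119     0.3452     1.6607]
x = (I − A)⁻¹ d = adj(I−A)·d / det(I−A), with det(I−A) = 0.4200:
  x_1 = (0.6900·350 + 0.2700·100 + 0.2850·100) / 0.4200 = 297.00 / 0.4200 ≈ 707.1
  x_2 = (0.1250·350 + 0.4750·100 + 0.1125·100) / 0.4200 = 102.50 / 0.4200 ≈ 244.0
  x_3 = (0.2150·350 + 0.1450·100 + 0.6975·100) / 0.4200 = 159.50 / 0.4200 ≈ 379.8

x_2 = 244.0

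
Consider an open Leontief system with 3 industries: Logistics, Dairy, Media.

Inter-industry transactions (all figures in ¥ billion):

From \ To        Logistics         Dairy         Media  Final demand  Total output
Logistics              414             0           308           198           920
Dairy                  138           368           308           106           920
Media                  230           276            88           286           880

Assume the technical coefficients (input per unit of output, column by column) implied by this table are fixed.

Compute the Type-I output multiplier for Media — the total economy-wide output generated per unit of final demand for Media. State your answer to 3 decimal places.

Technical coefficients a_ij = z_ij / X_j:
  a_11 = 414/920 = 0.45, a_21 = 138/920 = 0.15, a_31 = 230/920 = 0.25
  a_12 = 0/920 = 0.00, a_22 = 368/920 = 0.40, a_32 = 276/920 = 0.30
  a_13 = 308/880 = 0.35, a_23 = 308/880 = 0.35, a_33 = 88/880 = 0.10
I − A =
  [   0.55     0.00    -0.35]
  [  -0.15     0.60    -0.35]
  [  -0.25    -0.30     0.90]
Cofactors of I−A, C_ij = (−1)^(i+j)·(minor ij) (rows/columns in the sector order above):
  C_11 = (0.60)(0.90) − (-0.35)(-0.30) = 0.4350
  C_12 = −[(-0.15)(0.90) − (-0.35)(-0.25)] = 0.2225
  C_13 = (-0.15)(-0.30) − (0.60)(-0.25) = 0.1950
  C_21 = −[(0.00)(0.90) − (-0.35)(-0.30)] = 0.1050
  C_22 = (0.55)(0.90) − (-0.35)(-0.25) = 0.4075
  C_23 = −[(0.55)(-0.30) − (0.00)(-0.25)] = 0.1650
  C_31 = (0.00)(-0.35) − (-0.35)(0.60) = 0.2100
  C_32 = −[(0.55)(-0.35) − (-0.35)(-0.15)] = 0.2450
  C_33 = (0.55)(0.60) − (0.00)(-0.15) = 0.3300
det(I−A) = Σ_j (I−A)_1j·C_1j = (0.55)(0.4350) + (0.00)(0.2225) + (-0.35)(0.1950) = 0.1710
adj(I−A) = Cᵀ =
  [ 0.4350   0.1050   0.2100]
  [ 0.2225   0.4075   0.2450]
  [ 0.1950   0.1650   0.3300]
(I − A)⁻¹ = adj(I−A) / det(I−A) ≈
  [   2.5439     0.6140     1.2281]
  [   1.3012     2.3830     1.4327]
  [   1.1404     0.9649     1.9298]
The output multiplier for sector j is the column-j sum of the Leontief inverse (I − A)⁻¹ = adj(I−A) / det(I−A).
Column 3 of adj(I−A): (0.2100, 0.2450, 0.3300); det(I−A) = 0.1710.
m_3 = (0.2100 + 0.2450 + 0.3300) / 0.1710 = 0.785 / 0.1710 ≈ 4.591.

m_3 = 4.591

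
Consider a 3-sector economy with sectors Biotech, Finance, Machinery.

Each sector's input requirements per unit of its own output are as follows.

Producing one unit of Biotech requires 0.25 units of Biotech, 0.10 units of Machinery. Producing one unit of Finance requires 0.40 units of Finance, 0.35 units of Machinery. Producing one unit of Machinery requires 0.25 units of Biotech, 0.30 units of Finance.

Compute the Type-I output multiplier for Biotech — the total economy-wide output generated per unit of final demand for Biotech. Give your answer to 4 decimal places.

I − A =
  [   0.75     0.00    -0.25]
  [   0.00     0.60    -0.30]
  [  -0.10    -0.35     1.00]
Cofactors of I−A, C_ij = (−1)^(i+j)·(minor ij) (rows/columns in the sector order above):
  C_11 = (0.60)(1.00) − (-0.30)(-0.35) = 0.4950
  C_12 = −[(0.00)(1.00) − (-0.30)(-0.10)] = 0.0300
  C_13 = (0.00)(-0.35) − (0.60)(-0.10) = 0.0600
  C_21 = −[(0.00)(1.00) − (-0.25)(-0.35)] = 0.0875
  C_22 = (0.75)(1.00) − (-0.25)(-0.10) = 0.7250
  C_23 = −[(0.75)(-0.35) − (0.00)(-0.10)] = 0.2625
  C_31 = (0.00)(-0.30) − (-0.25)(0.60) = 0.1500
  C_32 = −[(0.75)(-0.30) − (-0.25)(0.00)] = 0.2250
  C_33 = (0.75)(0.60) − (0.00)(0.00) = 0.4500
det(I−A) = Σ_j (I−A)_1j·C_1j = (0.75)(0.4950) + (0.00)(0.0300) + (-0.25)(0.0600) = 0.35625
adj(I−A) = Cᵀ =
  [ 0.4950   0.0875   0.1500]
  [ 0.0300   0.7250   0.2250]
  [ 0.0600   0.2625   0.4500]
(I − A)⁻¹ = adj(I−A) / det(I−A) ≈
  [   1.38947     0.24561     0.42105]
  [   0.08421     2.03509     0.63158]
  [   0.16842     0.73684     1.26316]
The output multiplier for sector j is the column-j sum of the Leontief inverse (I − A)⁻¹ = adj(I−A) / det(I−A).
Column 1 of adj(I−A): (0.4950, 0.0300, 0.0600); det(I−A) = 0.35625.
m_1 = (0.4950 + 0.0300 + 0.0600) / 0.35625 = 0.585 / 0.35625 ≈ 1.6421.

m_1 = 1.6421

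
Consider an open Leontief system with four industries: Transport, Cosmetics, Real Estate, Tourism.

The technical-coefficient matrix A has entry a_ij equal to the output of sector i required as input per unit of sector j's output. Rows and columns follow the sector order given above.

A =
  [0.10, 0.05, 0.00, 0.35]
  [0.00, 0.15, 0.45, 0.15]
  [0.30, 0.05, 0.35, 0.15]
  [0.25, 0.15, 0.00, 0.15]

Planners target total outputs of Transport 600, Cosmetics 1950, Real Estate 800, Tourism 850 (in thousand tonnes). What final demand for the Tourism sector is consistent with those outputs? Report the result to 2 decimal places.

I − A =
  [   0.90    -0.05     0.00    -0.35]
  [   0.00     0.85    -0.45    -0.15]
  [  -0.30    -0.05     0.65    -0.15]
  [  -0.25    -0.15     0.00     0.85]
d = (I − A) x:
  d_1 = (+0.90)·600 + (-0.05)·1950 + (+0.00)·800 + (-0.35)·850 = 145.00
  d_2 = (+0.00)·600 + (+0.85)·1950 + (-0.45)·800 + (-0.15)·850 = 1170.00
  d_3 = (-0.30)·600 + (-0.05)·1950 + (+0.65)·800 + (-0.15)·850 = 115.00
  d_4 = (-0.25)·600 + (-0.15)·1950 + (+0.00)·800 + (+0.85)·850 = 280.00

d_4 = 280.00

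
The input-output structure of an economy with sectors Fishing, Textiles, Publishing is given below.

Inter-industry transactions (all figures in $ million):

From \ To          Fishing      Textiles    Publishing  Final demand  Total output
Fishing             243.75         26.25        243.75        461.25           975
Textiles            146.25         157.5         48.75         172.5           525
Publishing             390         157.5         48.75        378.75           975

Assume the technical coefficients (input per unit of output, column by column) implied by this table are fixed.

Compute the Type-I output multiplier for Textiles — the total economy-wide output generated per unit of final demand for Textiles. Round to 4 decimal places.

m_T = 2.4615

Technical coefficients a_ij = z_ij / X_j:
  a_FF = 243.75/975 = 0.25, a_TF = 146.25/975 = 0.15, a_PF = 390/975 = 0.40
  a_FT = 26.25/525 = 0.05, a_TT = 157.5/525 = 0.30, a_PT = 157.5/525 = 0.30
  a_FP = 243.75/975 = 0.25, a_TP = 48.75/975 = 0.05, a_PP = 48.75/975 = 0.05
I − A =
  [   0.75    -0.05    -0.25]
  [  -0.15     0.70    -0.05]
  [  -0.40    -0.30     0.95]
Cofactors of I−A, C_ij = (−1)^(i+j)·(minor ij) (rows/columns in the sector order above):
  C_11 = (0.70)(0.95) − (-0.05)(-0.30) = 0.6500
  C_12 = −[(-0.15)(0.95) − (-0.05)(-0.40)] = 0.1625
  C_13 = (-0.15)(-0.30) − (0.70)(-0.40) = 0.3250
  C_21 = −[(-0.05)(0.95) − (-0.25)(-0.30)] = 0.1225
  C_22 = (0.75)(0.95) − (-0.25)(-0.40) = 0.6125
  C_23 = −[(0.75)(-0.30) − (-0.05)(-0.40)] = 0.2450
  C_31 = (-0.05)(-0.05) − (-0.25)(0.70) = 0.1775
  C_32 = −[(0.75)(-0.05) − (-0.25)(-0.15)] = 0.0750
  C_33 = (0.75)(0.70) − (-0.05)(-0.15) = 0.5175
det(I−A) = Σ_j (I−A)_1j·C_1j = (0.75)(0.6500) + (-0.05)(0.1625) + (-0.25)(0.3250) = 0.398125
adj(I−A) = Cᵀ =
  [ 0.6500   0.1225   0.1775]
  [ 0.1625   0.6125   0.0750]
  [ 0.3250   0.2450   0.5175]
(I − A)⁻¹ = adj(I−A) / det(I−A) ≈
  [   1.63265     0.30769     0.44584]
  [   0.40816     1.53846     0.18838]
  [   0.81633     0.61538     1.29984]
The output multiplier for sector j is the column-j sum of the Leontief inverse (I − A)⁻¹ = adj(I−A) / det(I−A).
Column T of adj(I−A): (0.1225, 0.6125, 0.2450); det(I−A) = 0.398125.
m_T = (0.1225 + 0.6125 + 0.2450) / 0.398125 = 0.98 / 0.398125 ≈ 2.4615.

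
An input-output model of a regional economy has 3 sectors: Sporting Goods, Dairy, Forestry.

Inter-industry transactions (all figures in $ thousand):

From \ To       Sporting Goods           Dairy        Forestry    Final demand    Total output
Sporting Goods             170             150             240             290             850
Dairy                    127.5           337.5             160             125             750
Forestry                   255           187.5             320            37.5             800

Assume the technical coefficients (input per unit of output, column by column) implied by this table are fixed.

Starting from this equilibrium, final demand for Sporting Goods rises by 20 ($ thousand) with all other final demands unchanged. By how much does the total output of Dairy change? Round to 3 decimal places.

Δx_2 = 22.514

Technical coefficients a_ij = z_ij / X_j:
  a_11 = 170/850 = 0.20, a_21 = 127.5/850 = 0.15, a_31 = 255/850 = 0.30
  a_12 = 150/750 = 0.20, a_22 = 337.5/750 = 0.45, a_32 = 187.5/750 = 0.25
  a_13 = 240/800 = 0.30, a_23 = 160/800 = 0.20, a_33 = 320/800 = 0.40
I − A =
  [   0.80    -0.20    -0.30]
  [  -0.15     0.55    -0.20]
  [  -0.30    -0.25     0.60]
Cofactors of I−A, C_ij = (−1)^(i+j)·(minor ij) (rows/columns in the sector order above):
  C_11 = (0.55)(0.60) − (-0.20)(-0.25) = 0.2800
  C_12 = −[(-0.15)(0.60) − (-0.20)(-0.30)] = 0.1500
  C_13 = (-0.15)(-0.25) − (0.55)(-0.30) = 0.2025
  C_21 = −[(-0.20)(0.60) − (-0.30)(-0.25)] = 0.1950
  C_22 = (0.80)(0.60) − (-0.30)(-0.30) = 0.3900
  C_23 = −[(0.80)(-0.25) − (-0.20)(-0.30)] = 0.2600
  C_31 = (-0.20)(-0.20) − (-0.30)(0.55) = 0.2050
  C_32 = −[(0.80)(-0.20) − (-0.30)(-0.15)] = 0.2050
  C_33 = (0.80)(0.55) − (-0.20)(-0.15) = 0.4100
det(I−A) = Σ_j (I−A)_1j·C_1j = (0.80)(0.2800) + (-0.20)(0.1500) + (-0.30)(0.2025) = 0.13325
adj(I−A) = Cᵀ =
  [ 0.2800   0.1950   0.2050]
  [ 0.1500   0.3900   0.2050]
  [ 0.2025   0.2600   0.4100]
(I − A)⁻¹ = adj(I−A) / det(I−A) ≈
  [   2.1013     1.4634     1.5385]
  [   1.1257     2.9268     1.5385]
  [   1.5197     1.9512     3.0769]
Δx = (I − A)⁻¹ Δd with Δd having +20 in the Sporting Goods component and 0 elsewhere.
So Δx_2 = L_21 · (+20), where L_21 = adj(I−A)_21 / det(I−A) = 0.1500 / 0.13325.
Δx_2 = 0.1500 × (+20) / 0.13325 = 3.00 / 0.13325 ≈ 22.514.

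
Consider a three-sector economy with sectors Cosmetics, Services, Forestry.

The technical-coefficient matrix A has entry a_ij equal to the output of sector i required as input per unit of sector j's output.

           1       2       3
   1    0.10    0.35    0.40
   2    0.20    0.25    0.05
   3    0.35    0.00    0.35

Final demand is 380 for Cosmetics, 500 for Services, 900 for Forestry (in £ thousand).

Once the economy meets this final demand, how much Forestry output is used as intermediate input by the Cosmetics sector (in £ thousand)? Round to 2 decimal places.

I − A =
  [   0.90    -0.35    -0.40]
  [  -0.20     0.75    -0.05]
  [  -0.35     0.00     0.65]
Cofactors of I−A, C_ij = (−1)^(i+j)·(minor ij) (rows/columns in the sector order above):
  C_11 = (0.75)(0.65) − (-0.05)(0.00) = 0.4875
  C_12 = −[(-0.20)(0.65) − (-0.05)(-0.35)] = 0.1475
  C_13 = (-0.20)(0.00) − (0.75)(-0.35) = 0.2625
  C_21 = −[(-0.35)(0.65) − (-0.40)(0.00)] = 0.2275
  C_22 = (0.90)(0.65) − (-0.40)(-0.35) = 0.4450
  C_23 = −[(0.90)(0.00) − (-0.35)(-0.35)] = 0.1225
  C_31 = (-0.35)(-0.05) − (-0.40)(0.75) = 0.3175
  C_32 = −[(0.90)(-0.05) − (-0.40)(-0.20)] = 0.1250
  C_33 = (0.90)(0.75) − (-0.35)(-0.20) = 0.6050
det(I−A) = Σ_j (I−A)_1j·C_1j = (0.90)(0.4875) + (-0.35)(0.1475) + (-0.40)(0.2625) = 0.282125
adj(I−A) = Cᵀ =
  [ 0.4875   0.2275   0.3175]
  [ 0.1475   0.4450   0.1250]
  [ 0.2625   0.1225   0.6050]
(I − A)⁻¹ = adj(I−A) / det(I−A) ≈
  [   1.7280     0.8064     1.1254]
  [   0.5228     1.5773     0.4431]
  [   0.9304     0.4342     2.1444]
First solve x = (I − A)⁻¹ d = adj(I−A)·d / det(I−A); in particular x_1 = (0.4875·380 + 0.2275·500 + 0.3175·900) / 0.282125 = 584.75 / 0.282125 ≈ 2072.6628.
Intermediate flow from 3 to 1: z_31 = a_31 · x_1 = 0.35 × 584.75 / 0.282125 = 204.6625 / 0.282125 ≈ 725.43.

z_31 = 725.43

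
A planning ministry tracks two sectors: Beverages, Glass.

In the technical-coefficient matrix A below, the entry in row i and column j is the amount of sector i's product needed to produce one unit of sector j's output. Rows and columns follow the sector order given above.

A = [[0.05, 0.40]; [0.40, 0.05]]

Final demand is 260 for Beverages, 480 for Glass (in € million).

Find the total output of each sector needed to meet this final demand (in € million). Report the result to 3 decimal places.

x_1 = 591.246, x_2 = 754.209

I − A =
  [   0.95    -0.40]
  [  -0.40     0.95]
det(I−A) = (0.95)(0.95) − (-0.40)(-0.40) = 0.7425
adj(I−A) = [[0.95, 0.40], [0.40, 0.95]]
(I − A)⁻¹ = adj(I−A) / det(I−A) ≈
  [   1.2795     0.5387]
  [   0.5387     1.2795]
x = (I − A)⁻¹ d = adj(I−A)·d / det(I−A), with det(I−A) = 0.7425:
  x_1 = (0.95·260 + 0.40·480) / 0.7425 = 439.00 / 0.7425 ≈ 591.246
  x_2 = (0.40·260 + 0.95·480) / 0.7425 = 560.00 / 0.7425 ≈ 754.209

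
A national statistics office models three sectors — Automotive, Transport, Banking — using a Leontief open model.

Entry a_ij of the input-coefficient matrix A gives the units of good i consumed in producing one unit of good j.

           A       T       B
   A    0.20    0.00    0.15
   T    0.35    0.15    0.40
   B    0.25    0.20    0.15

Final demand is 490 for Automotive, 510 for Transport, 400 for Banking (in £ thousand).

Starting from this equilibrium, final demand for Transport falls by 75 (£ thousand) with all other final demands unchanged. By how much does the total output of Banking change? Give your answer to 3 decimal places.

I − A =
  [   0.80     0.00    -0.15]
  [  -0.35     0.85    -0.40]
  [  -0.25    -0.20     0.85]
Cofactors of I−A, C_ij = (−1)^(i+j)·(minor ij) (rows/columns in the sector order above):
  C_11 = (0.85)(0.85) − (-0.40)(-0.20) = 0.6425
  C_12 = −[(-0.35)(0.85) − (-0.40)(-0.25)] = 0.3975
  C_13 = (-0.35)(-0.20) − (0.85)(-0.25) = 0.2825
  C_21 = −[(0.00)(0.85) − (-0.15)(-0.20)] = 0.0300
  C_22 = (0.80)(0.85) − (-0.15)(-0.25) = 0.6425
  C_23 = −[(0.80)(-0.20) − (0.00)(-0.25)] = 0.1600
  C_31 = (0.00)(-0.40) − (-0.15)(0.85) = 0.1275
  C_32 = −[(0.80)(-0.40) − (-0.15)(-0.35)] = 0.3725
  C_33 = (0.80)(0.85) − (0.00)(-0.35) = 0.6800
det(I−A) = Σ_j (I−A)_1j·C_1j = (0.80)(0.6425) + (0.00)(0.3975) + (-0.15)(0.2825) = 0.471625
adj(I−A) = Cᵀ =
  [ 0.6425   0.0300   0.1275]
  [ 0.3975   0.6425   0.3725]
  [ 0.2825   0.1600   0.6800]
(I − A)⁻¹ = adj(I−A) / det(I−A) ≈
  [   1.3623     0.0636     0.2703]
  [   0.8428     1.3623     0.7898]
  [   0.5990     0.3393     1.4418]
Δx = (I − A)⁻¹ Δd with Δd having -75 in the Transport component and 0 elsewhere.
So Δx_B = L_BT · (-75), where L_BT = adj(I−A)_BT / det(I−A) = 0.1600 / 0.471625.
Δx_B = 0.1600 × (-75) / 0.471625 = -12.00 / 0.471625 ≈ -25.444.

Δx_B = -25.444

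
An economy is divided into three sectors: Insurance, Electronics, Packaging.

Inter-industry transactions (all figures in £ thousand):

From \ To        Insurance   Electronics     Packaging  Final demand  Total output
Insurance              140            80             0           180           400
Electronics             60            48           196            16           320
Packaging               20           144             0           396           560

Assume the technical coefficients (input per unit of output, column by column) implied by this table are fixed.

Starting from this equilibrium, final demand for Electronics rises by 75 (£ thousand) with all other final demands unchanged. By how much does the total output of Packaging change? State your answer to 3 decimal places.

Technical coefficients a_ij = z_ij / X_j:
  a_11 = 140/400 = 0.35, a_21 = 60/400 = 0.15, a_31 = 20/400 = 0.05
  a_12 = 80/320 = 0.25, a_22 = 48/320 = 0.15, a_32 = 144/320 = 0.45
  a_13 = 0/560 = 0.00, a_23 = 196/560 = 0.35, a_33 = 0/560 = 0.00
I − A =
  [   0.65    -0.25     0.00]
  [  -0.15     0.85    -0.35]
  [  -0.05    -0.45     1.00]
Cofactors of I−A, C_ij = (−1)^(i+j)·(minor ij) (rows/columns in the sector order above):
  C_11 = (0.85)(1.00) − (-0.35)(-0.45) = 0.6925
  C_12 = −[(-0.15)(1.00) − (-0.35)(-0.05)] = 0.1675
  C_13 = (-0.15)(-0.45) − (0.85)(-0.05) = 0.1100
  C_21 = −[(-0.25)(1.00) − (0.00)(-0.45)] = 0.2500
  C_22 = (0.65)(1.00) − (0.00)(-0.05) = 0.6500
  C_23 = −[(0.65)(-0.45) − (-0.25)(-0.05)] = 0.3050
  C_31 = (-0.25)(-0.35) − (0.00)(0.85) = 0.0875
  C_32 = −[(0.65)(-0.35) − (0.00)(-0.15)] = 0.2275
  C_33 = (0.65)(0.85) − (-0.25)(-0.15) = 0.5150
det(I−A) = Σ_j (I−A)_1j·C_1j = (0.65)(0.6925) + (-0.25)(0.1675) + (0.00)(0.1100) = 0.40825
adj(I−A) = Cᵀ =
  [ 0.6925   0.2500   0.0875]
  [ 0.1675   0.6500   0.2275]
  [ 0.1100   0.3050   0.5150]
(I − A)⁻¹ = adj(I−A) / det(I−A) ≈
  [   1.6963     0.6124     0.2143]
  [   0.4103     1.5922     0.5573]
  [   0.2694     0.7471     1.2615]
Δx = (I − A)⁻¹ Δd with Δd having +75 in the Electronics component and 0 elsewhere.
So Δx_3 = L_32 · (+75), where L_32 = adj(I−A)_32 / det(I−A) = 0.3050 / 0.40825.
Δx_3 = 0.3050 × (+75) / 0.40825 = 22.875 / 0.40825 ≈ 56.032.

Δx_3 = 56.032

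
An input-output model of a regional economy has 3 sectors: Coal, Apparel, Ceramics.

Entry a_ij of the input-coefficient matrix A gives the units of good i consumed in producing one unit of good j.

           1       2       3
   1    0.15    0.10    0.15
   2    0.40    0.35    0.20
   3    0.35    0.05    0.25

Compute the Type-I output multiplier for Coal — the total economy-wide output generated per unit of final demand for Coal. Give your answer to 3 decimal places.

I − A =
  [   0.85    -0.10    -0.15]
  [  -0.40     0.65    -0.20]
  [  -0.35    -0.05     0.75]
Cofactors of I−A, C_ij = (−1)^(i+j)·(minor ij) (rows/columns in the sector order above):
  C_11 = (0.65)(0.75) − (-0.20)(-0.05) = 0.4775
  C_12 = −[(-0.40)(0.75) − (-0.20)(-0.35)] = 0.3700
  C_13 = (-0.40)(-0.05) − (0.65)(-0.35) = 0.2475
  C_21 = −[(-0.10)(0.75) − (-0.15)(-0.05)] = 0.0825
  C_22 = (0.85)(0.75) − (-0.15)(-0.35) = 0.5850
  C_23 = −[(0.85)(-0.05) − (-0.10)(-0.35)] = 0.0775
  C_31 = (-0.10)(-0.20) − (-0.15)(0.65) = 0.1175
  C_32 = −[(0.85)(-0.20) − (-0.15)(-0.40)] = 0.2300
  C_33 = (0.85)(0.65) − (-0.10)(-0.40) = 0.5125
det(I−A) = Σ_j (I−A)_1j·C_1j = (0.85)(0.4775) + (-0.10)(0.3700) + (-0.15)(0.2475) = 0.33175
adj(I−A) = Cᵀ =
  [ 0.4775   0.0825   0.1175]
  [ 0.3700   0.5850   0.2300]
  [ 0.2475   0.0775   0.5125]
(I − A)⁻¹ = adj(I−A) / det(I−A) ≈
  [   1.4393     0.2487     0.3542]
  [   1.1153     1.7634     0.6933]
  [   0.7460     0.2336     1.5448]
The output multiplier for sector j is the column-j sum of the Leontief inverse (I − A)⁻¹ = adj(I−A) / det(I−A).
Column 1 of adj(I−A): (0.4775, 0.3700, 0.2475); det(I−A) = 0.33175.
m_1 = (0.4775 + 0.3700 + 0.2475) / 0.33175 = 1.095 / 0.33175 ≈ 3.301.

m_1 = 3.301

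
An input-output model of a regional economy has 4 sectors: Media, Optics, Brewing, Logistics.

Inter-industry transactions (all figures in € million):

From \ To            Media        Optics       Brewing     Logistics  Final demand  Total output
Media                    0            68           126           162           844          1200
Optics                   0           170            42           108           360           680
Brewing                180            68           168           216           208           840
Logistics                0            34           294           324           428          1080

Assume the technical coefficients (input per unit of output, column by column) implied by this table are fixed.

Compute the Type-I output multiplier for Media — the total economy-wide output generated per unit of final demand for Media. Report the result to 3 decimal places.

m_M = 1.436

Technical coefficients a_ij = z_ij / X_j:
  a_MM = 0/1200 = 0.00, a_OM = 0/1200 = 0.00, a_BM = 180/1200 = 0.15, a_LM = 0/1200 = 0.00
  a_MO = 68/680 = 0.10, a_OO = 170/680 = 0.25, a_BO = 68/680 = 0.10, a_LO = 34/680 = 0.05
  a_MB = 126/840 = 0.15, a_OB = 42/840 = 0.05, a_BB = 168/840 = 0.20, a_LB = 294/840 = 0.35
  a_ML = 162/1080 = 0.15, a_OL = 108/1080 = 0.10, a_BL = 216/1080 = 0.20, a_LL = 324/1080 = 0.30
I − A =
  [   1.00    -0.10    -0.15    -0.15]
  [   0.00     0.75    -0.05    -0.10]
  [  -0.15    -0.10     0.80    -0.20]
  [   0.00    -0.05    -0.35     0.70]
Compute the cofactors C_ij = (−1)^(i+j)·(3×3 minor ij) of I−A; the adjugate is their transpose:
adj(I−A) = Cᵀ =
  [ 0.356000   0.072250   0.124750   0.122250]
  [ 0.010500   0.466375   0.070000   0.088875]
  [ 0.078000   0.091625   0.520000   0.178375]
  [ 0.039750   0.079125   0.265000   0.577375]
det(I−A) = Σ_j (I−A)_1j·C_1j = (1.00)(0.356000) + (-0.10)(0.010500) + (-0.15)(0.078000) + (-0.15)(0.039750) = 0.3372875
(I − A)⁻¹ = adj(I−A) / det(I−A) ≈
  [   1.0555     0.2142     0.3699     0.3625]
  [   0.0311     1.3827     0.2075     0.2635]
  [   0.2313     0.2717     1.5417     0.5289]
  [   0.1179     0.2346     0.7857     1.7118]
The output multiplier for sector j is the column-j sum of the Leontief inverse (I − A)⁻¹ = adj(I−A) / det(I−A).
Column M of adj(I−A): (0.356000, 0.010500, 0.078000, 0.039750); det(I−A) = 0.3372875.
m_M = (0.356000 + 0.010500 + 0.078000 + 0.039750) / 0.3372875 = 0.48425 / 0.3372875 ≈ 1.436.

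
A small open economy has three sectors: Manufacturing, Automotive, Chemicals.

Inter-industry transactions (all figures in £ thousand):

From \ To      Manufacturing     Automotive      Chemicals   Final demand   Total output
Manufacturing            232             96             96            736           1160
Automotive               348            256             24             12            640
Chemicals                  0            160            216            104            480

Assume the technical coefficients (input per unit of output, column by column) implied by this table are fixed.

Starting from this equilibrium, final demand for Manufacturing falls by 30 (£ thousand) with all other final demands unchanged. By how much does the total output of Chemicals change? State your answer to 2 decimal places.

Δx_3 = -10.50

Technical coefficients a_ij = z_ij / X_j:
  a_11 = 232/1160 = 0.20, a_21 = 348/1160 = 0.30, a_31 = 0/1160 = 0.00
  a_12 = 96/640 = 0.15, a_22 = 256/640 = 0.40, a_32 = 160/640 = 0.25
  a_13 = 96/480 = 0.20, a_23 = 24/480 = 0.05, a_33 = 216/480 = 0.45
I − A =
  [   0.80    -0.15    -0.20]
  [  -0.30     0.60    -0.05]
  [   0.00    -0.25     0.55]
Cofactors of I−A, C_ij = (−1)^(i+j)·(minor ij) (rows/columns in the sector order above):
  C_11 = (0.60)(0.55) − (-0.05)(-0.25) = 0.3175
  C_12 = −[(-0.30)(0.55) − (-0.05)(0.00)] = 0.1650
  C_13 = (-0.30)(-0.25) − (0.60)(0.00) = 0.0750
  C_21 = −[(-0.15)(0.55) − (-0.20)(-0.25)] = 0.1325
  C_22 = (0.80)(0.55) − (-0.20)(0.00) = 0.4400
  C_23 = −[(0.80)(-0.25) − (-0.15)(0.00)] = 0.2000
  C_31 = (-0.15)(-0.05) − (-0.20)(0.60) = 0.1275
  C_32 = −[(0.80)(-0.05) − (-0.20)(-0.30)] = 0.1000
  C_33 = (0.80)(0.60) − (-0.15)(-0.30) = 0.4350
det(I−A) = Σ_j (I−A)_1j·C_1j = (0.80)(0.3175) + (-0.15)(0.1650) + (-0.20)(0.0750) = 0.21425
adj(I−A) = Cᵀ =
  [ 0.3175   0.1325   0.1275]
  [ 0.1650   0.4400   0.1000]
  [ 0.0750   0.2000   0.4350]
(I − A)⁻¹ = adj(I−A) / det(I−A) ≈
  [   1.4819     0.6184     0.5951]
  [   0.7701     2.0537     0.4667]
  [   0.3501     0.9335     2.0303]
Δx = (I − A)⁻¹ Δd with Δd having -30 in the Manufacturing component and 0 elsewhere.
So Δx_3 = L_31 · (-30), where L_31 = adj(I−A)_31 / det(I−A) = 0.0750 / 0.21425.
Δx_3 = 0.0750 × (-30) / 0.21425 = -2.25 / 0.21425 ≈ -10.50.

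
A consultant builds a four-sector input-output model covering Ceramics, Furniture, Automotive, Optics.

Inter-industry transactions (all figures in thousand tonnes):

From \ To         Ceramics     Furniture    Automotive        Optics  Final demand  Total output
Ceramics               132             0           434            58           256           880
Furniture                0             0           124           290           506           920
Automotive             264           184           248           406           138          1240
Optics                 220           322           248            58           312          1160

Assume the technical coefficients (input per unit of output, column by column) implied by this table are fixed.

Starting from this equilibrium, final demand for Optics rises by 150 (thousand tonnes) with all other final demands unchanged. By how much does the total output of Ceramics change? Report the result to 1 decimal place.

Technical coefficients a_ij = z_ij / X_j:
  a_CC = 132/880 = 0.15, a_FC = 0/880 = 0.00, a_AC = 264/880 = 0.30, a_OC = 220/880 = 0.25
  a_CF = 0/920 = 0.00, a_FF = 0/920 = 0.00, a_AF = 184/920 = 0.20, a_OF = 322/920 = 0.35
  a_CA = 434/1240 = 0.35, a_FA = 124/1240 = 0.10, a_AA = 248/1240 = 0.20, a_OA = 248/1240 = 0.20
  a_CO = 58/1160 = 0.05, a_FO = 290/1160 = 0.25, a_AO = 406/1160 = 0.35, a_OO = 58/1160 = 0.05
I − A =
  [   0.85     0.00    -0.35    -0.05]
  [   0.00     1.00    -0.10    -0.25]
  [  -0.30    -0.20     0.80    -0.35]
  [  -0.25    -0.35    -0.20     0.95]
Compute the cofactors C_ij = (−1)^(i+j)·(3×3 minor ij) of I−A; the adjugate is their transpose:
adj(I−A) = Cᵀ =
  [ 0.578750   0.125375   0.313625   0.179000]
  [ 0.102250   0.443125   0.143875   0.175000]
  [ 0.358750   0.268375   0.720625   0.355000]
  [ 0.265500   0.252750   0.287250   0.558000]
det(I−A) = Σ_j (I−A)_1j·C_1j = (0.85)(0.578750) + (0.00)(0.102250) + (-0.35)(0.358750) + (-0.05)(0.265500) = 0.3531
(I − A)⁻¹ = adj(I−A) / det(I−A) ≈
  [   1.6391     0.3551     0.8882     0.5069]
  [   0.2896     1.2550     0.4075     0.4956]
  [   1.0160     0.7601     2.0409     1.0054]
  [   0.7519     0.7158     0.8135     1.5803]
Δx = (I − A)⁻¹ Δd with Δd having +150 in the Optics component and 0 elsewhere.
So Δx_C = L_CO · (+150), where L_CO = adj(I−A)_CO / det(I−A) = 0.179000 / 0.3531.
Δx_C = 0.179000 × (+150) / 0.3531 = 26.85 / 0.3531 ≈ 76.0.

Δx_C = 76.0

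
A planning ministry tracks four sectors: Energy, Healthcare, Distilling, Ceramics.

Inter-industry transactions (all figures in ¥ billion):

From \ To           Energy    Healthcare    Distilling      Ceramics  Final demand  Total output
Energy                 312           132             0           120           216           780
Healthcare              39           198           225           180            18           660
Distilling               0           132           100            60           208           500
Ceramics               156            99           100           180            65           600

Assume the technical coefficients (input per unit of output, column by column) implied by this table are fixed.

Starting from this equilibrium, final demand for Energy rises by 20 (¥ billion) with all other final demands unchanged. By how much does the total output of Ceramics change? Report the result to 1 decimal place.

Technical coefficients a_ij = z_ij / X_j:
  a_11 = 312/780 = 0.40, a_21 = 39/780 = 0.05, a_31 = 0/780 = 0.00, a_41 = 156/780 = 0.20
  a_12 = 132/660 = 0.20, a_22 = 198/660 = 0.30, a_32 = 132/660 = 0.20, a_42 = 99/660 = 0.15
  a_13 = 0/500 = 0.00, a_23 = 225/500 = 0.45, a_33 = 100/500 = 0.20, a_43 = 100/500 = 0.20
  a_14 = 120/600 = 0.20, a_24 = 180/600 = 0.30, a_34 = 60/600 = 0.10, a_44 = 180/600 = 0.30
I − A =
  [   0.60    -0.20     0.00    -0.20]
  [  -0.05     0.70    -0.45    -0.30]
  [   0.00    -0.20     0.80    -0.10]
  [  -0.20    -0.15    -0.20     0.70]
Compute the cofactors C_ij = (−1)^(i+j)·(3×3 minor ij) of I−A; the adjugate is their transpose:
adj(I−A) = Cᵀ =
  [ 0.26025   0.14000   0.11650   0.15100]
  [ 0.08400   0.29200   0.20900   0.17900]
  [ 0.03375   0.08900   0.21850   0.07900]
  [ 0.10200   0.12800   0.14050   0.27400]
det(I−A) = Σ_j (I−A)_1j·C_1j = (0.60)(0.26025) + (-0.20)(0.08400) + (0.00)(0.03375) + (-0.20)(0.10200) = 0.11895
(I − A)⁻¹ = adj(I−A) / det(I−A) ≈
  [   2.1879     1.1770     0.9794     1.2694]
  [   0.7062     2.4548     1.7570     1.5048]
  [   0.2837     0.7482     1.8369     0.6641]
  [   0.8575     1.0761     1.1812     2.3035]
Δx = (I − A)⁻¹ Δd with Δd having +20 in the Energy component and 0 elsewhere.
So Δx_4 = L_41 · (+20), where L_41 = adj(I−A)_41 / det(I−A) = 0.10200 / 0.11895.
Δx_4 = 0.10200 × (+20) / 0.11895 = 2.04 / 0.11895 ≈ 17.2.

Δx_4 = 17.2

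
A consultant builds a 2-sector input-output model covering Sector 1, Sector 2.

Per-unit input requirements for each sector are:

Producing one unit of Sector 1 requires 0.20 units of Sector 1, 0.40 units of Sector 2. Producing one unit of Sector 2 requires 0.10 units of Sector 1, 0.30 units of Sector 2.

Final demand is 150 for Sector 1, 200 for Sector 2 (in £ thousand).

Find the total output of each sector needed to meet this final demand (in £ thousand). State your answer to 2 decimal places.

I − A =
  [   0.80    -0.10]
  [  -0.40     0.70]
det(I−A) = (0.80)(0.70) − (-0.10)(-0.40) = 0.5200
adj(I−A) = [[0.70, 0.10], [0.40, 0.80]]
(I − A)⁻¹ = adj(I−A) / det(I−A) ≈
  [   1.3462     0.1923]
  [   0.7692     1.5385]
x = (I − A)⁻¹ d = adj(I−A)·d / det(I−A), with det(I−A) = 0.5200:
  x_1 = (0.70·150 + 0.10·200) / 0.5200 = 125.00 / 0.5200 ≈ 240.38
  x_2 = (0.40·150 + 0.80·200) / 0.5200 = 220.00 / 0.5200 ≈ 423.08

x_1 = 240.38, x_2 = 423.08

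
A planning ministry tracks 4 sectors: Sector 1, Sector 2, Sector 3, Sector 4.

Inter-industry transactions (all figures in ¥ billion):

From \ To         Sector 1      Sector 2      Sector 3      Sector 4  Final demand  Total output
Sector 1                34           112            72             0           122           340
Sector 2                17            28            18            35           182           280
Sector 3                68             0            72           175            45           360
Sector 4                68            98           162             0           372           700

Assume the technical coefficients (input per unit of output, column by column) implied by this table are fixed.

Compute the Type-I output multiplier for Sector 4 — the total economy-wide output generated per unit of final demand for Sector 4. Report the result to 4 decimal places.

Technical coefficients a_ij = z_ij / X_j:
  a_11 = 34/340 = 0.10, a_21 = 17/340 = 0.05, a_31 = 68/340 = 0.20, a_41 = 68/340 = 0.20
  a_12 = 112/280 = 0.40, a_22 = 28/280 = 0.10, a_32 = 0/280 = 0.00, a_42 = 98/280 = 0.35
  a_13 = 72/360 = 0.20, a_23 = 18/360 = 0.05, a_33 = 72/360 = 0.20, a_43 = 162/360 = 0.45
  a_14 = 0/700 = 0.00, a_24 = 35/700 = 0.05, a_34 = 175/700 = 0.25, a_44 = 0/700 = 0.00
I − A =
  [   0.90    -0.40    -0.20     0.00]
  [  -0.05     0.90    -0.05    -0.05]
  [  -0.20     0.00     0.80    -0.25]
  [  -0.20    -0.35    -0.45     1.00]
Compute the cofactors C_ij = (−1)^(i+j)·(3×3 minor ij) of I−A; the adjugate is their transpose:
adj(I−A) = Cᵀ =
  [ 0.600375   0.292500   0.205500   0.066000]
  [ 0.059375   0.568750   0.077250   0.047750]
  [ 0.225875   0.178750   0.770250   0.201500]
  [ 0.242500   0.338000   0.414750   0.592000]
det(I−A) = Σ_j (I−A)_1j·C_1j = (0.90)(0.600375) + (-0.40)(0.059375) + (-0.20)(0.225875) + (0.00)(0.242500) = 0.4714125
(I − A)⁻¹ = adj(I−A) / det(I−A) ≈
  [   1.27357     0.62048     0.43592     0.14000]
  [   0.12595     1.20648     0.16387     0.10129]
  [   0.47915     0.37918     1.63392     0.42744]
  [   0.51441     0.71699     0.87980     1.25580]
The output multiplier for sector j is the column-j sum of the Leontief inverse (I − A)⁻¹ = adj(I−A) / det(I−A).
Column 4 of adj(I−A): (0.066000, 0.047750, 0.201500, 0.592000); det(I−A) = 0.4714125.
m_4 = (0.066000 + 0.047750 + 0.201500 + 0.592000) / 0.4714125 = 0.90725 / 0.4714125 ≈ 1.9245.

m_4 = 1.9245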